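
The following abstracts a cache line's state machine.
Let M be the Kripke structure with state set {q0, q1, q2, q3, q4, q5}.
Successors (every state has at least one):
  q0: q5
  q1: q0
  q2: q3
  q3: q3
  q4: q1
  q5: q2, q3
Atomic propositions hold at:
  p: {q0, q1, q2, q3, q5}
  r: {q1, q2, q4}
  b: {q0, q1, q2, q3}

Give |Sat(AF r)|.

3

AF r: least fixpoint, start Z0 = {q1, q2, q4}, add states with every successor in Z. Already a fixed point.
Sat(AF r) = {q1, q2, q4}
|Sat(AF r)| = |{q1, q2, q4}| = 3.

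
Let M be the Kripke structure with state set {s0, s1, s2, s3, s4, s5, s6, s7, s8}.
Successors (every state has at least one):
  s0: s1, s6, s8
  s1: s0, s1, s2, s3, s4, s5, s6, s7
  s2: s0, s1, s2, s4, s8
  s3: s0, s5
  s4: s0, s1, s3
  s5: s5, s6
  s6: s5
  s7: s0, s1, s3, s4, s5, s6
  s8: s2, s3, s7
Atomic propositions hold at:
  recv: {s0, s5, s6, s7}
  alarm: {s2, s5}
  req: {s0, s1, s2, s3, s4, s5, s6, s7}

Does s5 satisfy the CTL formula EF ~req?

No

Sat(~req) = {s8}
EF ~req: least fixpoint, start Z0 = {s8}, add states with some successor in Z. Z1 = {s0, s2, s8}; Z2 = {s0, s1, s2, s3, s4, s7, s8}; fixed.
Sat(EF ~req) = {s0, s1, s2, s3, s4, s7, s8}
s5 ∉ Sat(EF ~req) = {s0, s1, s2, s3, s4, s7, s8}, so the formula does not hold at s5.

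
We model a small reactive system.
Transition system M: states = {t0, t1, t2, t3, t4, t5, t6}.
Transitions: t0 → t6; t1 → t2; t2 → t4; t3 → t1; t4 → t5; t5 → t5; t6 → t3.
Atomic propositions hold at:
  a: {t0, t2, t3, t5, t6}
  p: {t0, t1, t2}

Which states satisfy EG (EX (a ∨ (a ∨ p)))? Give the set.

{t4, t5}

Sat(a ∨ p) = {t0, t1, t2, t3, t5, t6}
Sat(a ∨ (a ∨ p)) = {t0, t1, t2, t3, t5, t6}
Sat(EX (a ∨ (a ∨ p))) = {s : some successor in {t0, t1, t2, t3, t5, t6}} = {t0, t1, t3, t4, t5, t6}
EG (EX (a ∨ (a ∨ p))): greatest fixpoint, start Z0 = {t0, t1, t3, t4, t5, t6}, keep only states in Sat with some successor in Z. Z1 = {t0, t3, t4, t5, t6}; Z2 = {t0, t4, t5, t6}; Z3 = {t0, t4, t5}; Z4 = {t4, t5}; fixed.
Sat(EG (EX (a ∨ (a ∨ p)))) = {t4, t5}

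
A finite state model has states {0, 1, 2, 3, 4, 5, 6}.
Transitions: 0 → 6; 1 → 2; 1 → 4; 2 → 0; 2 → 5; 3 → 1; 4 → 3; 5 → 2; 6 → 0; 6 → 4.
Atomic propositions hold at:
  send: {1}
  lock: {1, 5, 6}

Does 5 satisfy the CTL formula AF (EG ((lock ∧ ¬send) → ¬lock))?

Sat(¬send) = {0, 2, 3, 4, 5, 6}
Sat(lock ∧ ¬send) = {5, 6}
Sat(¬lock) = {0, 2, 3, 4}
Sat((lock ∧ ¬send) → ¬lock) = {0, 1, 2, 3, 4}
EG ((lock ∧ ¬send) → ¬lock): greatest fixpoint, start Z0 = {0, 1, 2, 3, 4}, keep only states in Sat with some successor in Z. Z1 = {1, 2, 3, 4}; Z2 = {1, 3, 4}; fixed.
Sat(EG ((lock ∧ ¬send) → ¬lock)) = {1, 3, 4}
AF (EG ((lock ∧ ¬send) → ¬lock)): least fixpoint, start Z0 = {1, 3, 4}, add states with every successor in Z. Already a fixed point.
Sat(AF (EG ((lock ∧ ¬send) → ¬lock))) = {1, 3, 4}
5 ∉ Sat(AF (EG ((lock ∧ ¬send) → ¬lock))) = {1, 3, 4}, so the formula does not hold at 5.

No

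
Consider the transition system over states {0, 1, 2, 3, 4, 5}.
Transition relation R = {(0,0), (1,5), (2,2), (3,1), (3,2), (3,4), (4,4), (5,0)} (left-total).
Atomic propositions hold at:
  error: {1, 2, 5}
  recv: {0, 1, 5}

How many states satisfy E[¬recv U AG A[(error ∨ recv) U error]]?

2

Sat(¬recv) = {2, 3, 4}
Sat(error ∨ recv) = {0, 1, 2, 5}
A[(error ∨ recv) U error]: least fixpoint, start Z0 = Sat(error) = {1, 2, 5}, add states in Sat(error ∨ recv) with every successor in Z. Already a fixed point.
Sat(A[(error ∨ recv) U error]) = {1, 2, 5}
AG A[(error ∨ recv) U error]: greatest fixpoint, start Z0 = {1, 2, 5}, keep only states in Sat with every successor in Z. Z1 = {1, 2}; Z2 = {2}; fixed.
Sat(AG A[(error ∨ recv) U error]) = {2}
E[¬recv U AG A[(error ∨ recv) U error]]: least fixpoint, start Z0 = Sat(AG A[(error ∨ recv) U error]) = {2}, add states in Sat(¬recv) with some successor in Z. Z1 = {2, 3}; fixed.
Sat(E[¬recv U AG A[(error ∨ recv) U error]]) = {2, 3}
|Sat(E[¬recv U AG A[(error ∨ recv) U error]])| = |{2, 3}| = 2.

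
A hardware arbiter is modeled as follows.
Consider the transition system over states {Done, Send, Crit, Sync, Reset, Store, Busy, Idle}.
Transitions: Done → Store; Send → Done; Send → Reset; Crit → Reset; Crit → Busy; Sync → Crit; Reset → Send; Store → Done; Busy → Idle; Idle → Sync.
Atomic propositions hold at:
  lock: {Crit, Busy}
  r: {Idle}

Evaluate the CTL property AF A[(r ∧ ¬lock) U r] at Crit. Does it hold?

Sat(¬lock) = {Done, Send, Sync, Reset, Store, Idle}
Sat(r ∧ ¬lock) = {Idle}
A[(r ∧ ¬lock) U r]: least fixpoint, start Z0 = Sat(r) = {Idle}, add states in Sat(r ∧ ¬lock) with every successor in Z. Already a fixed point.
Sat(A[(r ∧ ¬lock) U r]) = {Idle}
AF A[(r ∧ ¬lock) U r]: least fixpoint, start Z0 = {Idle}, add states with every successor in Z. Z1 = {Busy, Idle}; fixed.
Sat(AF A[(r ∧ ¬lock) U r]) = {Busy, Idle}
Crit ∉ Sat(AF A[(r ∧ ¬lock) U r]) = {Busy, Idle}, so the formula does not hold at Crit.

No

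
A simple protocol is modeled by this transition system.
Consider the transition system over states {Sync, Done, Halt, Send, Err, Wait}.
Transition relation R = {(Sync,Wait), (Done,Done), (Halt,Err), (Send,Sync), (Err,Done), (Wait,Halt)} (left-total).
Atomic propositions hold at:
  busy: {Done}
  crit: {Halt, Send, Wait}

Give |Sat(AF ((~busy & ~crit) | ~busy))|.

Sat(~busy) = {Sync, Halt, Send, Err, Wait}
Sat(~crit) = {Sync, Done, Err}
Sat(~busy & ~crit) = {Sync, Err}
Sat((~busy & ~crit) | ~busy) = {Sync, Halt, Send, Err, Wait}
AF ((~busy & ~crit) | ~busy): least fixpoint, start Z0 = {Sync, Halt, Send, Err, Wait}, add states with every successor in Z. Already a fixed point.
Sat(AF ((~busy & ~crit) | ~busy)) = {Sync, Halt, Send, Err, Wait}
|Sat(AF ((~busy & ~crit) | ~busy))| = |{Sync, Halt, Send, Err, Wait}| = 5.

5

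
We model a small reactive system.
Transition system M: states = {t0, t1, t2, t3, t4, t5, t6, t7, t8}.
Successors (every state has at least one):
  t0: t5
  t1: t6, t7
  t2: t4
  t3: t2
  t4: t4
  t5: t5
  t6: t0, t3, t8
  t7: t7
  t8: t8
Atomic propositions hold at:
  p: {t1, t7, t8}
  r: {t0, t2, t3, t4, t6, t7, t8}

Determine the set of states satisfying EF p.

{t1, t6, t7, t8}

EF p: least fixpoint, start Z0 = {t1, t7, t8}, add states with some successor in Z. Z1 = {t1, t6, t7, t8}; fixed.
Sat(EF p) = {t1, t6, t7, t8}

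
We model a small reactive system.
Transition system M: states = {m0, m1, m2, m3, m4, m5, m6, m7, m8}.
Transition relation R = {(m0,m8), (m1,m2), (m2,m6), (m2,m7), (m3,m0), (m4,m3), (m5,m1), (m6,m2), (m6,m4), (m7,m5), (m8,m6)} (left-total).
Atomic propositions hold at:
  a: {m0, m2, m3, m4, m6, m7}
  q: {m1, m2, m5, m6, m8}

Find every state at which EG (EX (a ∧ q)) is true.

{m1, m2, m6, m8}

Sat(a ∧ q) = {m2, m6}
Sat(EX (a ∧ q)) = {s : some successor in {m2, m6}} = {m1, m2, m6, m8}
EG (EX (a ∧ q)): greatest fixpoint, start Z0 = {m1, m2, m6, m8}, keep only states in Sat with some successor in Z. Already a fixed point.
Sat(EG (EX (a ∧ q))) = {m1, m2, m6, m8}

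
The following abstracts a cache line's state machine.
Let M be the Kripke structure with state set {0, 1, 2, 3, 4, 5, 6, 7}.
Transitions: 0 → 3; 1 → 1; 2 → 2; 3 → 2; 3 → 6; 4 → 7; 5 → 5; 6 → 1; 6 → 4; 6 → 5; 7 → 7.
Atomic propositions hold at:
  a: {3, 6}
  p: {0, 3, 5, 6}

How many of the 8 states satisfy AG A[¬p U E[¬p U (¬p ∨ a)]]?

Sat(¬p) = {1, 2, 4, 7}
Sat(¬p ∨ a) = {1, 2, 3, 4, 6, 7}
E[¬p U (¬p ∨ a)]: least fixpoint, start Z0 = Sat((¬p ∨ a)) = {1, 2, 3, 4, 6, 7}, add states in Sat(¬p) with some successor in Z. Already a fixed point.
Sat(E[¬p U (¬p ∨ a)]) = {1, 2, 3, 4, 6, 7}
A[¬p U E[¬p U (¬p ∨ a)]]: least fixpoint, start Z0 = Sat(E[¬p U (¬p ∨ a)]) = {1, 2, 3, 4, 6, 7}, add states in Sat(¬p) with every successor in Z. Already a fixed point.
Sat(A[¬p U E[¬p U (¬p ∨ a)]]) = {1, 2, 3, 4, 6, 7}
AG A[¬p U E[¬p U (¬p ∨ a)]]: greatest fixpoint, start Z0 = {1, 2, 3, 4, 6, 7}, keep only states in Sat with every successor in Z. Z1 = {1, 2, 3, 4, 7}; Z2 = {1, 2, 4, 7}; fixed.
Sat(AG A[¬p U E[¬p U (¬p ∨ a)]]) = {1, 2, 4, 7}
|Sat(AG A[¬p U E[¬p U (¬p ∨ a)]])| = |{1, 2, 4, 7}| = 4.

4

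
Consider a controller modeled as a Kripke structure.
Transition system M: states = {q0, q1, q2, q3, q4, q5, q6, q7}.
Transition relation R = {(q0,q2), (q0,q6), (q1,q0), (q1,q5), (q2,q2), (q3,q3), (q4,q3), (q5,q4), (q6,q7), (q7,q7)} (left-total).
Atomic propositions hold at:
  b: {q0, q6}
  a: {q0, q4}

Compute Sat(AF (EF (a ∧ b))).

Sat(a ∧ b) = {q0}
EF (a ∧ b): least fixpoint, start Z0 = {q0}, add states with some successor in Z. Z1 = {q0, q1}; fixed.
Sat(EF (a ∧ b)) = {q0, q1}
AF (EF (a ∧ b)): least fixpoint, start Z0 = {q0, q1}, add states with every successor in Z. Already a fixed point.
Sat(AF (EF (a ∧ b))) = {q0, q1}

{q0, q1}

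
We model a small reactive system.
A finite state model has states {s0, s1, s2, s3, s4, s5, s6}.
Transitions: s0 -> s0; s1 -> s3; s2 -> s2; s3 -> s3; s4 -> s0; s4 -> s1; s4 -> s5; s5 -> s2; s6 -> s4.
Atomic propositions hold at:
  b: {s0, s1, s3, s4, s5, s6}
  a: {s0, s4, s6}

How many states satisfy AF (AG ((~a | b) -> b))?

3

Sat(~a) = {s1, s2, s3, s5}
Sat(~a | b) = {s0, s1, s2, s3, s4, s5, s6}
Sat((~a | b) -> b) = {s0, s1, s3, s4, s5, s6}
AG ((~a | b) -> b): greatest fixpoint, start Z0 = {s0, s1, s3, s4, s5, s6}, keep only states in Sat with every successor in Z. Z1 = {s0, s1, s3, s4, s6}; Z2 = {s0, s1, s3, s6}; Z3 = {s0, s1, s3}; fixed.
Sat(AG ((~a | b) -> b)) = {s0, s1, s3}
AF (AG ((~a | b) -> b)): least fixpoint, start Z0 = {s0, s1, s3}, add states with every successor in Z. Already a fixed point.
Sat(AF (AG ((~a | b) -> b))) = {s0, s1, s3}
|Sat(AF (AG ((~a | b) -> b)))| = |{s0, s1, s3}| = 3.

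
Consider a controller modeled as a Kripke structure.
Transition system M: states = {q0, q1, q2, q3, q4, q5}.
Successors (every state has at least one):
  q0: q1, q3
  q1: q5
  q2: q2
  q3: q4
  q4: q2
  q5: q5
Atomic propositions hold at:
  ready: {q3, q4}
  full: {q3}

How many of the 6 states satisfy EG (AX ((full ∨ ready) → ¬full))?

Sat(full ∨ ready) = {q3, q4}
Sat(¬full) = {q0, q1, q2, q4, q5}
Sat((full ∨ ready) → ¬full) = {q0, q1, q2, q4, q5}
Sat(AX ((full ∨ ready) → ¬full)) = {s : every successor in {q0, q1, q2, q4, q5}} = {q1, q2, q3, q4, q5}
EG (AX ((full ∨ ready) → ¬full)): greatest fixpoint, start Z0 = {q1, q2, q3, q4, q5}, keep only states in Sat with some successor in Z. Already a fixed point.
Sat(EG (AX ((full ∨ ready) → ¬full))) = {q1, q2, q3, q4, q5}
|Sat(EG (AX ((full ∨ ready) → ¬full)))| = |{q1, q2, q3, q4, q5}| = 5.

5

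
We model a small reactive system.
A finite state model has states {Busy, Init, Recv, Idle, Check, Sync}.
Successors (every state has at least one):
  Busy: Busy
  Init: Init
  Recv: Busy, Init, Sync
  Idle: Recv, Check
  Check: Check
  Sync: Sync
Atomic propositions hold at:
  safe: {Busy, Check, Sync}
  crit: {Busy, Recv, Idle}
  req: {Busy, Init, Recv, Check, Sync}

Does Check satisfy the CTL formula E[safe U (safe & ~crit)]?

Sat(~crit) = {Init, Check, Sync}
Sat(safe & ~crit) = {Check, Sync}
E[safe U (safe & ~crit)]: least fixpoint, start Z0 = Sat((safe & ~crit)) = {Check, Sync}, add states in Sat(safe) with some successor in Z. Already a fixed point.
Sat(E[safe U (safe & ~crit)]) = {Check, Sync}
Check ∈ Sat(E[safe U (safe & ~crit)]) = {Check, Sync}, so the formula holds at Check.

Yes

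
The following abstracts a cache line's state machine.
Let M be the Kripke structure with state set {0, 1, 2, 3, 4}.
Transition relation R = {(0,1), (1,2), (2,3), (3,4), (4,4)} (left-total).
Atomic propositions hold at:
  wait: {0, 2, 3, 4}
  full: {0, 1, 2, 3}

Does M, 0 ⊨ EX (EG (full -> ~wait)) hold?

Sat(~wait) = {1}
Sat(full -> ~wait) = {1, 4}
EG (full -> ~wait): greatest fixpoint, start Z0 = {1, 4}, keep only states in Sat with some successor in Z. Z1 = {4}; fixed.
Sat(EG (full -> ~wait)) = {4}
Sat(EX (EG (full -> ~wait))) = {s : some successor in {4}} = {3, 4}
0 ∉ Sat(EX (EG (full -> ~wait))) = {3, 4}, so the formula does not hold at 0.

No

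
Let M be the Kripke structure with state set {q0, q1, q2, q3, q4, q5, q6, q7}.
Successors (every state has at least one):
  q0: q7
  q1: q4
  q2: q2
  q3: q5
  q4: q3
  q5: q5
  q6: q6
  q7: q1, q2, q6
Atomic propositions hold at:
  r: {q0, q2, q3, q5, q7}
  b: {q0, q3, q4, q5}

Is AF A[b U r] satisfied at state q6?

A[b U r]: least fixpoint, start Z0 = Sat(r) = {q0, q2, q3, q5, q7}, add states in Sat(b) with every successor in Z. Z1 = {q0, q2, q3, q4, q5, q7}; fixed.
Sat(A[b U r]) = {q0, q2, q3, q4, q5, q7}
AF A[b U r]: least fixpoint, start Z0 = {q0, q2, q3, q4, q5, q7}, add states with every successor in Z. Z1 = {q0, q1, q2, q3, q4, q5, q7}; fixed.
Sat(AF A[b U r]) = {q0, q1, q2, q3, q4, q5, q7}
q6 ∉ Sat(AF A[b U r]) = {q0, q1, q2, q3, q4, q5, q7}, so the formula does not hold at q6.

No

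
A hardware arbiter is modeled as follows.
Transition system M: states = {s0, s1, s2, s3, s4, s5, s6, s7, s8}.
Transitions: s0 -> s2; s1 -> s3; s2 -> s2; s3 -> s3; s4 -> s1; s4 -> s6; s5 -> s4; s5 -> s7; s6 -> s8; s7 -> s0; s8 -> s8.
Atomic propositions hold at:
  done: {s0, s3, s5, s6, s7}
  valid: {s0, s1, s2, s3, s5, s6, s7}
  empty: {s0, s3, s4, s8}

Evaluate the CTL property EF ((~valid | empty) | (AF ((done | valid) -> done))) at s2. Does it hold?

Sat(~valid) = {s4, s8}
Sat(~valid | empty) = {s0, s3, s4, s8}
Sat(done | valid) = {s0, s1, s2, s3, s5, s6, s7}
Sat((done | valid) -> done) = {s0, s3, s4, s5, s6, s7, s8}
AF ((done | valid) -> done): least fixpoint, start Z0 = {s0, s3, s4, s5, s6, s7, s8}, add states with every successor in Z. Z1 = {s0, s1, s3, s4, s5, s6, s7, s8}; fixed.
Sat(AF ((done | valid) -> done)) = {s0, s1, s3, s4, s5, s6, s7, s8}
Sat((~valid | empty) | (AF ((done | valid) -> done))) = {s0, s1, s3, s4, s5, s6, s7, s8}
EF ((~valid | empty) | (AF ((done | valid) -> done))): least fixpoint, start Z0 = {s0, s1, s3, s4, s5, s6, s7, s8}, add states with some successor in Z. Already a fixed point.
Sat(EF ((~valid | empty) | (AF ((done | valid) -> done)))) = {s0, s1, s3, s4, s5, s6, s7, s8}
s2 ∉ Sat(EF ((~valid | empty) | (AF ((done | valid) -> done)))) = {s0, s1, s3, s4, s5, s6, s7, s8}, so the formula does not hold at s2.

No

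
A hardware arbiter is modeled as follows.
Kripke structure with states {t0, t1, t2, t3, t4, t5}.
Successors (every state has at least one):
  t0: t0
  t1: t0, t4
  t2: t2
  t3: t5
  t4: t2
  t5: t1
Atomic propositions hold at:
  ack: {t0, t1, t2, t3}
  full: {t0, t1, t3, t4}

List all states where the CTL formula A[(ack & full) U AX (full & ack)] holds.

{t0, t3, t5}

Sat(ack & full) = {t0, t1, t3}
Sat(full & ack) = {t0, t1, t3}
Sat(AX (full & ack)) = {s : every successor in {t0, t1, t3}} = {t0, t5}
A[(ack & full) U AX (full & ack)]: least fixpoint, start Z0 = Sat(AX (full & ack)) = {t0, t5}, add states in Sat(ack & full) with every successor in Z. Z1 = {t0, t3, t5}; fixed.
Sat(A[(ack & full) U AX (full & ack)]) = {t0, t3, t5}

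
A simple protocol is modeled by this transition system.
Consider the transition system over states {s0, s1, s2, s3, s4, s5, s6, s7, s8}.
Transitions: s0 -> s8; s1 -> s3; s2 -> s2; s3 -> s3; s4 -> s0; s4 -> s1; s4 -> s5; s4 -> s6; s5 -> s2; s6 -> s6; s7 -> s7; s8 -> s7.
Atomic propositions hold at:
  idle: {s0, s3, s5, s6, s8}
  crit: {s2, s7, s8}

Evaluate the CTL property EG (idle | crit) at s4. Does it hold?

Sat(idle | crit) = {s0, s2, s3, s5, s6, s7, s8}
EG (idle | crit): greatest fixpoint, start Z0 = {s0, s2, s3, s5, s6, s7, s8}, keep only states in Sat with some successor in Z. Already a fixed point.
Sat(EG (idle | crit)) = {s0, s2, s3, s5, s6, s7, s8}
s4 ∉ Sat(EG (idle | crit)) = {s0, s2, s3, s5, s6, s7, s8}, so the formula does not hold at s4.

No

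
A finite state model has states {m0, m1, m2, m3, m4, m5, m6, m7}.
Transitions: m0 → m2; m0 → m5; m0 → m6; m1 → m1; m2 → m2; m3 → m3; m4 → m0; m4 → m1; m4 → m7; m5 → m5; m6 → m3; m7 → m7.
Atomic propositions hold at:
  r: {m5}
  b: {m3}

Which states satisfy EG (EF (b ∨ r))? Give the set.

{m0, m3, m4, m5, m6}

Sat(b ∨ r) = {m3, m5}
EF (b ∨ r): least fixpoint, start Z0 = {m3, m5}, add states with some successor in Z. Z1 = {m0, m3, m5, m6}; Z2 = {m0, m3, m4, m5, m6}; fixed.
Sat(EF (b ∨ r)) = {m0, m3, m4, m5, m6}
EG (EF (b ∨ r)): greatest fixpoint, start Z0 = {m0, m3, m4, m5, m6}, keep only states in Sat with some successor in Z. Already a fixed point.
Sat(EG (EF (b ∨ r))) = {m0, m3, m4, m5, m6}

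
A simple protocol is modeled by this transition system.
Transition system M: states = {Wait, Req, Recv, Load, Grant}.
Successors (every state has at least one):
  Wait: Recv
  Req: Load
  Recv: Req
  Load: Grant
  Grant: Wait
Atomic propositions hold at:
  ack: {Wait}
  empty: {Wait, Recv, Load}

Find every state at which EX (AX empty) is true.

{Recv, Load, Grant}

Sat(AX empty) = {s : every successor in {Wait, Recv, Load}} = {Wait, Req, Grant}
Sat(EX (AX empty)) = {s : some successor in {Wait, Req, Grant}} = {Recv, Load, Grant}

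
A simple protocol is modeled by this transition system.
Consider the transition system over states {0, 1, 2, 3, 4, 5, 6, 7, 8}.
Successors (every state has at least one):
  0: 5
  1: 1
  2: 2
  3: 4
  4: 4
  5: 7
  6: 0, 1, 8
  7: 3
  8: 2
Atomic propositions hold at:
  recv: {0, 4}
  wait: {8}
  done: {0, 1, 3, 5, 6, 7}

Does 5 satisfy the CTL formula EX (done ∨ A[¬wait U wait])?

Yes

Sat(¬wait) = {0, 1, 2, 3, 4, 5, 6, 7}
A[¬wait U wait]: least fixpoint, start Z0 = Sat(wait) = {8}, add states in Sat(¬wait) with every successor in Z. Already a fixed point.
Sat(A[¬wait U wait]) = {8}
Sat(done ∨ A[¬wait U wait]) = {0, 1, 3, 5, 6, 7, 8}
Sat(EX (done ∨ A[¬wait U wait])) = {s : some successor in {0, 1, 3, 5, 6, 7, 8}} = {0, 1, 5, 6, 7}
5 ∈ Sat(EX (done ∨ A[¬wait U wait])) = {0, 1, 5, 6, 7}, so the formula holds at 5.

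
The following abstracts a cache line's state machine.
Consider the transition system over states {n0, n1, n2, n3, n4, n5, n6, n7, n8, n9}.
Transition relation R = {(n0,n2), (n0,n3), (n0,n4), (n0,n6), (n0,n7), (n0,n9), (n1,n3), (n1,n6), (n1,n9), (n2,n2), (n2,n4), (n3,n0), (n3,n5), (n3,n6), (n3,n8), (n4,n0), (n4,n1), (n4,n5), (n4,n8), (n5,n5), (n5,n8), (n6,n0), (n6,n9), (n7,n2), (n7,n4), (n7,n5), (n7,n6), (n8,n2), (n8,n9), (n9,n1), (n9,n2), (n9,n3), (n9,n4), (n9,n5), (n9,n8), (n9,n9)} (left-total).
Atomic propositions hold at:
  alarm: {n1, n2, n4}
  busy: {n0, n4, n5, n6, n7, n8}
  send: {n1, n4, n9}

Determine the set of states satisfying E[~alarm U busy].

Sat(~alarm) = {n0, n3, n5, n6, n7, n8, n9}
E[~alarm U busy]: least fixpoint, start Z0 = Sat(busy) = {n0, n4, n5, n6, n7, n8}, add states in Sat(~alarm) with some successor in Z. Z1 = {n0, n3, n4, n5, n6, n7, n8, n9}; fixed.
Sat(E[~alarm U busy]) = {n0, n3, n4, n5, n6, n7, n8, n9}

{n0, n3, n4, n5, n6, n7, n8, n9}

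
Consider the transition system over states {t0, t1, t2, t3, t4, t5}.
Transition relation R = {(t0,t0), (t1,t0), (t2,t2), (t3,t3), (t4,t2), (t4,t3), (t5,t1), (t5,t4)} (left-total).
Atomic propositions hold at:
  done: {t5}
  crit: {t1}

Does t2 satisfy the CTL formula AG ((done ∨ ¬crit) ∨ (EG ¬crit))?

Sat(¬crit) = {t0, t2, t3, t4, t5}
Sat(done ∨ ¬crit) = {t0, t2, t3, t4, t5}
EG ¬crit: greatest fixpoint, start Z0 = {t0, t2, t3, t4, t5}, keep only states in Sat with some successor in Z. Already a fixed point.
Sat(EG ¬crit) = {t0, t2, t3, t4, t5}
Sat((done ∨ ¬crit) ∨ (EG ¬crit)) = {t0, t2, t3, t4, t5}
AG ((done ∨ ¬crit) ∨ (EG ¬crit)): greatest fixpoint, start Z0 = {t0, t2, t3, t4, t5}, keep only states in Sat with every successor in Z. Z1 = {t0, t2, t3, t4}; fixed.
Sat(AG ((done ∨ ¬crit) ∨ (EG ¬crit))) = {t0, t2, t3, t4}
t2 ∈ Sat(AG ((done ∨ ¬crit) ∨ (EG ¬crit))) = {t0, t2, t3, t4}, so the formula holds at t2.

Yes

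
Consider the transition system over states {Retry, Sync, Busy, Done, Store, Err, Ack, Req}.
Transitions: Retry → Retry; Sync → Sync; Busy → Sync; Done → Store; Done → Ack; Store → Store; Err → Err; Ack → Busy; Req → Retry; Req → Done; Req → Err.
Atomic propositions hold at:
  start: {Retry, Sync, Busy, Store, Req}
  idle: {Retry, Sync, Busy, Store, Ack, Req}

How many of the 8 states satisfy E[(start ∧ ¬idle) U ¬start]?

3

Sat(¬idle) = {Done, Err}
Sat(start ∧ ¬idle) = ∅
Sat(¬start) = {Done, Err, Ack}
E[(start ∧ ¬idle) U ¬start]: least fixpoint, start Z0 = Sat(¬start) = {Done, Err, Ack}, add states in Sat(start ∧ ¬idle) with some successor in Z. Already a fixed point.
Sat(E[(start ∧ ¬idle) U ¬start]) = {Done, Err, Ack}
|Sat(E[(start ∧ ¬idle) U ¬start])| = |{Done, Err, Ack}| = 3.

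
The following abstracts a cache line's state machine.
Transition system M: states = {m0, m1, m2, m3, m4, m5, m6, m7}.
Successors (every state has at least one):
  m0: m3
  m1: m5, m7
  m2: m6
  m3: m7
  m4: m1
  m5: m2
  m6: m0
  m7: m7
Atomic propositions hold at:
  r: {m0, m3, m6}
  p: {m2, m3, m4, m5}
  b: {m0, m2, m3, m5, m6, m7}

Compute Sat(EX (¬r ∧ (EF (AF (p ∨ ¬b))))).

{m1, m4, m5}

Sat(¬r) = {m1, m2, m4, m5, m7}
Sat(¬b) = {m1, m4}
Sat(p ∨ ¬b) = {m1, m2, m3, m4, m5}
AF (p ∨ ¬b): least fixpoint, start Z0 = {m1, m2, m3, m4, m5}, add states with every successor in Z. Z1 = {m0, m1, m2, m3, m4, m5}; Z2 = {m0, m1, m2, m3, m4, m5, m6}; fixed.
Sat(AF (p ∨ ¬b)) = {m0, m1, m2, m3, m4, m5, m6}
EF (AF (p ∨ ¬b)): least fixpoint, start Z0 = {m0, m1, m2, m3, m4, m5, m6}, add states with some successor in Z. Already a fixed point.
Sat(EF (AF (p ∨ ¬b))) = {m0, m1, m2, m3, m4, m5, m6}
Sat(¬r ∧ (EF (AF (p ∨ ¬b)))) = {m1, m2, m4, m5}
Sat(EX (¬r ∧ (EF (AF (p ∨ ¬b))))) = {s : some successor in {m1, m2, m4, m5}} = {m1, m4, m5}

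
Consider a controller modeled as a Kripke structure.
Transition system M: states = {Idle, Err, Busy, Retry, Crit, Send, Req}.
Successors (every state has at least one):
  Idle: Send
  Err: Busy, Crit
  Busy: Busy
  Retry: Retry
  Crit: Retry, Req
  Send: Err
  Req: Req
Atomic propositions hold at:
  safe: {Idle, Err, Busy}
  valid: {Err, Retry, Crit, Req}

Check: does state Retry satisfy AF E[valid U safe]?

E[valid U safe]: least fixpoint, start Z0 = Sat(safe) = {Idle, Err, Busy}, add states in Sat(valid) with some successor in Z. Already a fixed point.
Sat(E[valid U safe]) = {Idle, Err, Busy}
AF E[valid U safe]: least fixpoint, start Z0 = {Idle, Err, Busy}, add states with every successor in Z. Z1 = {Idle, Err, Busy, Send}; fixed.
Sat(AF E[valid U safe]) = {Idle, Err, Busy, Send}
Retry ∉ Sat(AF E[valid U safe]) = {Idle, Err, Busy, Send}, so the formula does not hold at Retry.

No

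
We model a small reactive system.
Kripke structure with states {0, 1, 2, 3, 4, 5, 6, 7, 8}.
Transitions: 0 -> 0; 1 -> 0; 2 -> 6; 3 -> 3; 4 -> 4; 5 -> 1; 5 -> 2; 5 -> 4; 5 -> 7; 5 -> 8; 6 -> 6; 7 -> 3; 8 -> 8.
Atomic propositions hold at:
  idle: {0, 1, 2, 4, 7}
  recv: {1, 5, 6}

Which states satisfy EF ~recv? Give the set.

{0, 1, 2, 3, 4, 5, 7, 8}

Sat(~recv) = {0, 2, 3, 4, 7, 8}
EF ~recv: least fixpoint, start Z0 = {0, 2, 3, 4, 7, 8}, add states with some successor in Z. Z1 = {0, 1, 2, 3, 4, 5, 7, 8}; fixed.
Sat(EF ~recv) = {0, 1, 2, 3, 4, 5, 7, 8}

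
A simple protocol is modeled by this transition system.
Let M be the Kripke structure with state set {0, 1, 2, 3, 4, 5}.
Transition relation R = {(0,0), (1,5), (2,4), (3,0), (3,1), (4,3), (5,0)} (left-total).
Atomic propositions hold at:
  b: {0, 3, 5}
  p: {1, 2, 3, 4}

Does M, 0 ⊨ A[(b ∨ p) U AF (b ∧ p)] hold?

No

Sat(b ∨ p) = {0, 1, 2, 3, 4, 5}
Sat(b ∧ p) = {3}
AF (b ∧ p): least fixpoint, start Z0 = {3}, add states with every successor in Z. Z1 = {3, 4}; Z2 = {2, 3, 4}; fixed.
Sat(AF (b ∧ p)) = {2, 3, 4}
A[(b ∨ p) U AF (b ∧ p)]: least fixpoint, start Z0 = Sat(AF (b ∧ p)) = {2, 3, 4}, add states in Sat(b ∨ p) with every successor in Z. Already a fixed point.
Sat(A[(b ∨ p) U AF (b ∧ p)]) = {2, 3, 4}
0 ∉ Sat(A[(b ∨ p) U AF (b ∧ p)]) = {2, 3, 4}, so the formula does not hold at 0.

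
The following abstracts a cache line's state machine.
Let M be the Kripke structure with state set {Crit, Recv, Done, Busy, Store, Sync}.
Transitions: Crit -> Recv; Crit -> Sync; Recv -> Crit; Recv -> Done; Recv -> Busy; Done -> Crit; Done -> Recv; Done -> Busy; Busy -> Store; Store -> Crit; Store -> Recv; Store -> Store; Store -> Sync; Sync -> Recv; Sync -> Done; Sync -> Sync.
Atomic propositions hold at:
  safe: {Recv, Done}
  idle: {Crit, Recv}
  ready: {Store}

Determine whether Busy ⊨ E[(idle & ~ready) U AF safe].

No

Sat(~ready) = {Crit, Recv, Done, Busy, Sync}
Sat(idle & ~ready) = {Crit, Recv}
AF safe: least fixpoint, start Z0 = {Recv, Done}, add states with every successor in Z. Already a fixed point.
Sat(AF safe) = {Recv, Done}
E[(idle & ~ready) U AF safe]: least fixpoint, start Z0 = Sat(AF safe) = {Recv, Done}, add states in Sat(idle & ~ready) with some successor in Z. Z1 = {Crit, Recv, Done}; fixed.
Sat(E[(idle & ~ready) U AF safe]) = {Crit, Recv, Done}
Busy ∉ Sat(E[(idle & ~ready) U AF safe]) = {Crit, Recv, Done}, so the formula does not hold at Busy.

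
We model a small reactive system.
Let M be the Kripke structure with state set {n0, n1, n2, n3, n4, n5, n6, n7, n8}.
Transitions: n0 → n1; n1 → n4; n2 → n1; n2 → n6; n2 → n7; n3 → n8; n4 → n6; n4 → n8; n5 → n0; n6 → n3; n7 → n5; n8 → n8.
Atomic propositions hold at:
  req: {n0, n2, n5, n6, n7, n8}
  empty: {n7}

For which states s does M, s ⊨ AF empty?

AF empty: least fixpoint, start Z0 = {n7}, add states with every successor in Z. Already a fixed point.
Sat(AF empty) = {n7}

{n7}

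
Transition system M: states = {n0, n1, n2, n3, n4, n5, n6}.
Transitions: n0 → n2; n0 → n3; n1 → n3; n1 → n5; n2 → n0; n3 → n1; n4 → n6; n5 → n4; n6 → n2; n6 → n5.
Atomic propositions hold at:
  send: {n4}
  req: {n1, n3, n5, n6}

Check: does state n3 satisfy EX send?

Sat(EX send) = {s : some successor in {n4}} = {n5}
n3 ∉ Sat(EX send) = {n5}, so the formula does not hold at n3.

No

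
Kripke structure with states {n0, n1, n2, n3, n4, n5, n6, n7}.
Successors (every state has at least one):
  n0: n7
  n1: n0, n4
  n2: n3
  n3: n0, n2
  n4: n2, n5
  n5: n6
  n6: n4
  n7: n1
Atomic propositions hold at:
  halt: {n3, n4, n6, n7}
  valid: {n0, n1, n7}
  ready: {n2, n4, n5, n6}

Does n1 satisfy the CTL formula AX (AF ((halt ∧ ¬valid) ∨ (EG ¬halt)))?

No

Sat(¬valid) = {n2, n3, n4, n5, n6}
Sat(halt ∧ ¬valid) = {n3, n4, n6}
Sat(¬halt) = {n0, n1, n2, n5}
EG ¬halt: greatest fixpoint, start Z0 = {n0, n1, n2, n5}, keep only states in Sat with some successor in Z. Z1 = {n1}; Z2 = ∅; fixed.
Sat(EG ¬halt) = ∅
Sat((halt ∧ ¬valid) ∨ (EG ¬halt)) = {n3, n4, n6}
AF ((halt ∧ ¬valid) ∨ (EG ¬halt)): least fixpoint, start Z0 = {n3, n4, n6}, add states with every successor in Z. Z1 = {n2, n3, n4, n5, n6}; fixed.
Sat(AF ((halt ∧ ¬valid) ∨ (EG ¬halt))) = {n2, n3, n4, n5, n6}
Sat(AX (AF ((halt ∧ ¬valid) ∨ (EG ¬halt)))) = {s : every successor in {n2, n3, n4, n5, n6}} = {n2, n4, n5, n6}
n1 ∉ Sat(AX (AF ((halt ∧ ¬valid) ∨ (EG ¬halt)))) = {n2, n4, n5, n6}, so the formula does not hold at n1.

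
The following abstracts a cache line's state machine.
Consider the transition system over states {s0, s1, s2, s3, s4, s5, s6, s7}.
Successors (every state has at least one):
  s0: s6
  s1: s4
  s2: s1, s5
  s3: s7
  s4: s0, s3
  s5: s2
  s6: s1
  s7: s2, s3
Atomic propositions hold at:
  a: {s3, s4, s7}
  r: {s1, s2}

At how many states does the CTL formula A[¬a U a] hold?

6

Sat(¬a) = {s0, s1, s2, s5, s6}
A[¬a U a]: least fixpoint, start Z0 = Sat(a) = {s3, s4, s7}, add states in Sat(¬a) with every successor in Z. Z1 = {s1, s3, s4, s7}; Z2 = {s1, s3, s4, s6, s7}; Z3 = {s0, s1, s3, s4, s6, s7}; fixed.
Sat(A[¬a U a]) = {s0, s1, s3, s4, s6, s7}
|Sat(A[¬a U a])| = |{s0, s1, s3, s4, s6, s7}| = 6.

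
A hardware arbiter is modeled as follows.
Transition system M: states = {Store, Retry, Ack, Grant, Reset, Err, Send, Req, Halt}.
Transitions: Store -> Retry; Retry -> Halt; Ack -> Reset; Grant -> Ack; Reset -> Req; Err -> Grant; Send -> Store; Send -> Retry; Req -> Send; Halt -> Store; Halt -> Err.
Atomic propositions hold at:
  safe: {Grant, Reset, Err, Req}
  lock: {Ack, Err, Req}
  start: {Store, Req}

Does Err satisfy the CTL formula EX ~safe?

Sat(~safe) = {Store, Retry, Ack, Send, Halt}
Sat(EX ~safe) = {s : some successor in {Store, Retry, Ack, Send, Halt}} = {Store, Retry, Grant, Send, Req, Halt}
Err ∉ Sat(EX ~safe) = {Store, Retry, Grant, Send, Req, Halt}, so the formula does not hold at Err.

No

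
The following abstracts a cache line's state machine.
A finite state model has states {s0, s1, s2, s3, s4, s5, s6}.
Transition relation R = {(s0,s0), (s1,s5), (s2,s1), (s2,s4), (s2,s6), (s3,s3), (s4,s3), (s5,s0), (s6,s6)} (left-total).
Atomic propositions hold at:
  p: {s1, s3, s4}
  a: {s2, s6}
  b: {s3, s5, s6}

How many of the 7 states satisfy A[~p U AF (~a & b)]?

4

Sat(~p) = {s0, s2, s5, s6}
Sat(~a) = {s0, s1, s3, s4, s5}
Sat(~a & b) = {s3, s5}
AF (~a & b): least fixpoint, start Z0 = {s3, s5}, add states with every successor in Z. Z1 = {s1, s3, s4, s5}; fixed.
Sat(AF (~a & b)) = {s1, s3, s4, s5}
A[~p U AF (~a & b)]: least fixpoint, start Z0 = Sat(AF (~a & b)) = {s1, s3, s4, s5}, add states in Sat(~p) with every successor in Z. Already a fixed point.
Sat(A[~p U AF (~a & b)]) = {s1, s3, s4, s5}
|Sat(A[~p U AF (~a & b)])| = |{s1, s3, s4, s5}| = 4.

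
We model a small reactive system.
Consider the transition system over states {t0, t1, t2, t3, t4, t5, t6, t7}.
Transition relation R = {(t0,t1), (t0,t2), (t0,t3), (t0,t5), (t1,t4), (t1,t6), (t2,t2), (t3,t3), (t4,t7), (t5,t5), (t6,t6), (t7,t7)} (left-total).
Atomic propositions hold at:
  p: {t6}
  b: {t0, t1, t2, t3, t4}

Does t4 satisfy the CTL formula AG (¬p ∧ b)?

Sat(¬p) = {t0, t1, t2, t3, t4, t5, t7}
Sat(¬p ∧ b) = {t0, t1, t2, t3, t4}
AG (¬p ∧ b): greatest fixpoint, start Z0 = {t0, t1, t2, t3, t4}, keep only states in Sat with every successor in Z. Z1 = {t2, t3}; fixed.
Sat(AG (¬p ∧ b)) = {t2, t3}
t4 ∉ Sat(AG (¬p ∧ b)) = {t2, t3}, so the formula does not hold at t4.

No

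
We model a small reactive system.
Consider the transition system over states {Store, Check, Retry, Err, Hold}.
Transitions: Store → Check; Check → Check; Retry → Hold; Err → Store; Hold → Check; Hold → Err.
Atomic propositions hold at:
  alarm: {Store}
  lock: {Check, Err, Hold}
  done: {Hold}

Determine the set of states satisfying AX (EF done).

{Retry}

EF done: least fixpoint, start Z0 = {Hold}, add states with some successor in Z. Z1 = {Retry, Hold}; fixed.
Sat(EF done) = {Retry, Hold}
Sat(AX (EF done)) = {s : every successor in {Retry, Hold}} = {Retry}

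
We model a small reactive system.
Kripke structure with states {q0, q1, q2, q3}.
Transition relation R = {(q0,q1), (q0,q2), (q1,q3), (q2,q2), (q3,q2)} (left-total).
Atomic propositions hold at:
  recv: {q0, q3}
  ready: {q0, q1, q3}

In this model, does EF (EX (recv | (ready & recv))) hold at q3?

Sat(ready & recv) = {q0, q3}
Sat(recv | (ready & recv)) = {q0, q3}
Sat(EX (recv | (ready & recv))) = {s : some successor in {q0, q3}} = {q1}
EF (EX (recv | (ready & recv))): least fixpoint, start Z0 = {q1}, add states with some successor in Z. Z1 = {q0, q1}; fixed.
Sat(EF (EX (recv | (ready & recv)))) = {q0, q1}
q3 ∉ Sat(EF (EX (recv | (ready & recv)))) = {q0, q1}, so the formula does not hold at q3.

No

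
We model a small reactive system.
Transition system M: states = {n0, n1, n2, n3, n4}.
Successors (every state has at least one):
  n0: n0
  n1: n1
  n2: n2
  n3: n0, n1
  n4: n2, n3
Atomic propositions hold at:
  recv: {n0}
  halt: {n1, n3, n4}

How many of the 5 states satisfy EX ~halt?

4

Sat(~halt) = {n0, n2}
Sat(EX ~halt) = {s : some successor in {n0, n2}} = {n0, n2, n3, n4}
|Sat(EX ~halt)| = |{n0, n2, n3, n4}| = 4.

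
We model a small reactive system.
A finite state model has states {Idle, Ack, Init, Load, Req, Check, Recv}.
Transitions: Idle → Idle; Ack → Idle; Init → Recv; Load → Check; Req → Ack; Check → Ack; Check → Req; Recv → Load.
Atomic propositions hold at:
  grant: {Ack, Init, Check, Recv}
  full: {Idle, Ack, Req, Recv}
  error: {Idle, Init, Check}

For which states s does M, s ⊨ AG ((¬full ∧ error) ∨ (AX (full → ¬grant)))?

Sat(¬full) = {Init, Load, Check}
Sat(¬full ∧ error) = {Init, Check}
Sat(¬grant) = {Idle, Load, Req}
Sat(full → ¬grant) = {Idle, Init, Load, Req, Check}
Sat(AX (full → ¬grant)) = {s : every successor in {Idle, Init, Load, Req, Check}} = {Idle, Ack, Load, Recv}
Sat((¬full ∧ error) ∨ (AX (full → ¬grant))) = {Idle, Ack, Init, Load, Check, Recv}
AG ((¬full ∧ error) ∨ (AX (full → ¬grant))): greatest fixpoint, start Z0 = {Idle, Ack, Init, Load, Check, Recv}, keep only states in Sat with every successor in Z. Z1 = {Idle, Ack, Init, Load, Recv}; Z2 = {Idle, Ack, Init, Recv}; Z3 = {Idle, Ack, Init}; Z4 = {Idle, Ack}; fixed.
Sat(AG ((¬full ∧ error) ∨ (AX (full → ¬grant)))) = {Idle, Ack}

{Idle, Ack}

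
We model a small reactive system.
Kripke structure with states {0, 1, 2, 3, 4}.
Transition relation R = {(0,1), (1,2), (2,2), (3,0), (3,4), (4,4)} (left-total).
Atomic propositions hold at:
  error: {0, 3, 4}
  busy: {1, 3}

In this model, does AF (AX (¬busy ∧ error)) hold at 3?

Yes

Sat(¬busy) = {0, 2, 4}
Sat(¬busy ∧ error) = {0, 4}
Sat(AX (¬busy ∧ error)) = {s : every successor in {0, 4}} = {3, 4}
AF (AX (¬busy ∧ error)): least fixpoint, start Z0 = {3, 4}, add states with every successor in Z. Already a fixed point.
Sat(AF (AX (¬busy ∧ error))) = {3, 4}
3 ∈ Sat(AF (AX (¬busy ∧ error))) = {3, 4}, so the formula holds at 3.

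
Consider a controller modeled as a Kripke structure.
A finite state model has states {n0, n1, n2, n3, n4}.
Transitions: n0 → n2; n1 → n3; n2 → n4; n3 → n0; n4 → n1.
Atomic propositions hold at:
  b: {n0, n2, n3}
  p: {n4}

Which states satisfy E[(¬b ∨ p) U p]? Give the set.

{n4}

Sat(¬b) = {n1, n4}
Sat(¬b ∨ p) = {n1, n4}
E[(¬b ∨ p) U p]: least fixpoint, start Z0 = Sat(p) = {n4}, add states in Sat(¬b ∨ p) with some successor in Z. Already a fixed point.
Sat(E[(¬b ∨ p) U p]) = {n4}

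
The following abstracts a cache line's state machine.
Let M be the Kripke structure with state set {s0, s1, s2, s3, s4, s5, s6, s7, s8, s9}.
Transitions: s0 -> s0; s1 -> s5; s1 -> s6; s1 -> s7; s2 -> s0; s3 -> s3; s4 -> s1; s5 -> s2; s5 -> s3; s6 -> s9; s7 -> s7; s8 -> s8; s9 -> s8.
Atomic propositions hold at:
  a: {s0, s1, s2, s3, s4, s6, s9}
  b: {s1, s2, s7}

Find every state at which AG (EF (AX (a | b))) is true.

Sat(a | b) = {s0, s1, s2, s3, s4, s6, s7, s9}
Sat(AX (a | b)) = {s : every successor in {s0, s1, s2, s3, s4, s6, s7, s9}} = {s0, s2, s3, s4, s5, s6, s7}
EF (AX (a | b)): least fixpoint, start Z0 = {s0, s2, s3, s4, s5, s6, s7}, add states with some successor in Z. Z1 = {s0, s1, s2, s3, s4, s5, s6, s7}; fixed.
Sat(EF (AX (a | b))) = {s0, s1, s2, s3, s4, s5, s6, s7}
AG (EF (AX (a | b))): greatest fixpoint, start Z0 = {s0, s1, s2, s3, s4, s5, s6, s7}, keep only states in Sat with every successor in Z. Z1 = {s0, s1, s2, s3, s4, s5, s7}; Z2 = {s0, s2, s3, s4, s5, s7}; Z3 = {s0, s2, s3, s5, s7}; fixed.
Sat(AG (EF (AX (a | b)))) = {s0, s2, s3, s5, s7}

{s0, s2, s3, s5, s7}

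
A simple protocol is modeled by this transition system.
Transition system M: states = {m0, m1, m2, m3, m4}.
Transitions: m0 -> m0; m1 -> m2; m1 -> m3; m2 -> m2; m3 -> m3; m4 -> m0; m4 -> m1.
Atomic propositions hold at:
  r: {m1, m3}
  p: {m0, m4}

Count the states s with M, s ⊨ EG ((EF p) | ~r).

EF p: least fixpoint, start Z0 = {m0, m4}, add states with some successor in Z. Already a fixed point.
Sat(EF p) = {m0, m4}
Sat(~r) = {m0, m2, m4}
Sat((EF p) | ~r) = {m0, m2, m4}
EG ((EF p) | ~r): greatest fixpoint, start Z0 = {m0, m2, m4}, keep only states in Sat with some successor in Z. Already a fixed point.
Sat(EG ((EF p) | ~r)) = {m0, m2, m4}
|Sat(EG ((EF p) | ~r))| = |{m0, m2, m4}| = 3.

3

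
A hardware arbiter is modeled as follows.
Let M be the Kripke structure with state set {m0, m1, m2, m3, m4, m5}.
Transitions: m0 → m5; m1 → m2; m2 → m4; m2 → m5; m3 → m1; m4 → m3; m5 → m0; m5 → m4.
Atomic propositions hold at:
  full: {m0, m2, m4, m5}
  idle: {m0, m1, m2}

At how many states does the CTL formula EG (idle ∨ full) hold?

4

Sat(idle ∨ full) = {m0, m1, m2, m4, m5}
EG (idle ∨ full): greatest fixpoint, start Z0 = {m0, m1, m2, m4, m5}, keep only states in Sat with some successor in Z. Z1 = {m0, m1, m2, m5}; fixed.
Sat(EG (idle ∨ full)) = {m0, m1, m2, m5}
|Sat(EG (idle ∨ full))| = |{m0, m1, m2, m5}| = 4.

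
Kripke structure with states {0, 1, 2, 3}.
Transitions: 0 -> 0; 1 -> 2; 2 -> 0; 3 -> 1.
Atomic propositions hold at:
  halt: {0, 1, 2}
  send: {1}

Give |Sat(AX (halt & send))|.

1

Sat(halt & send) = {1}
Sat(AX (halt & send)) = {s : every successor in {1}} = {3}
|Sat(AX (halt & send))| = |{3}| = 1.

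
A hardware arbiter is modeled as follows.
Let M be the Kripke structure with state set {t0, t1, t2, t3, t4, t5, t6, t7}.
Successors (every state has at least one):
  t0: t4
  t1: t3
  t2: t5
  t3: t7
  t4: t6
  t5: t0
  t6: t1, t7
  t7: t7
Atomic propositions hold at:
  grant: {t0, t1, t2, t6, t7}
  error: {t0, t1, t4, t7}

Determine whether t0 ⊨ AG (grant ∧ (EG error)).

No

EG error: greatest fixpoint, start Z0 = {t0, t1, t4, t7}, keep only states in Sat with some successor in Z. Z1 = {t0, t7}; Z2 = {t7}; fixed.
Sat(EG error) = {t7}
Sat(grant ∧ (EG error)) = {t7}
AG (grant ∧ (EG error)): greatest fixpoint, start Z0 = {t7}, keep only states in Sat with every successor in Z. Already a fixed point.
Sat(AG (grant ∧ (EG error))) = {t7}
t0 ∉ Sat(AG (grant ∧ (EG error))) = {t7}, so the formula does not hold at t0.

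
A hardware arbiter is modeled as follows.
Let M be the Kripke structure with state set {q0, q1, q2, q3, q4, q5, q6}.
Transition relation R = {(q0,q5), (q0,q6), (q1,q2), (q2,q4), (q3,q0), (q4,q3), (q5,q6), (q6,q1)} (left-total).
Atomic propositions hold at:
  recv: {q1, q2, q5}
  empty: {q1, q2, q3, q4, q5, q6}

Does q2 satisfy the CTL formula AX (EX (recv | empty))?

Yes

Sat(recv | empty) = {q1, q2, q3, q4, q5, q6}
Sat(EX (recv | empty)) = {s : some successor in {q1, q2, q3, q4, q5, q6}} = {q0, q1, q2, q4, q5, q6}
Sat(AX (EX (recv | empty))) = {s : every successor in {q0, q1, q2, q4, q5, q6}} = {q0, q1, q2, q3, q5, q6}
q2 ∈ Sat(AX (EX (recv | empty))) = {q0, q1, q2, q3, q5, q6}, so the formula holds at q2.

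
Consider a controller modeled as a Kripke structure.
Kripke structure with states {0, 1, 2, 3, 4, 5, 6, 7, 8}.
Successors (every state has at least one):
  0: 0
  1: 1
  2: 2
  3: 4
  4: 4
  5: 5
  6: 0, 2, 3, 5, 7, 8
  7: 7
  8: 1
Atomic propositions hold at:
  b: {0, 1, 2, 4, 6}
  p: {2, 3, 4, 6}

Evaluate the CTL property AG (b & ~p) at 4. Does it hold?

No

Sat(~p) = {0, 1, 5, 7, 8}
Sat(b & ~p) = {0, 1}
AG (b & ~p): greatest fixpoint, start Z0 = {0, 1}, keep only states in Sat with every successor in Z. Already a fixed point.
Sat(AG (b & ~p)) = {0, 1}
4 ∉ Sat(AG (b & ~p)) = {0, 1}, so the formula does not hold at 4.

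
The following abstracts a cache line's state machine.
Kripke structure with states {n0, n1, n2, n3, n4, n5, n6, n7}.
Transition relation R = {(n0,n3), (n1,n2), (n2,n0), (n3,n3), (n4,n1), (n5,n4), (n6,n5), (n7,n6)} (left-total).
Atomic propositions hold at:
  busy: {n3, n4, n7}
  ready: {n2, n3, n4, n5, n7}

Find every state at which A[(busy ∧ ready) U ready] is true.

{n2, n3, n4, n5, n7}

Sat(busy ∧ ready) = {n3, n4, n7}
A[(busy ∧ ready) U ready]: least fixpoint, start Z0 = Sat(ready) = {n2, n3, n4, n5, n7}, add states in Sat(busy ∧ ready) with every successor in Z. Already a fixed point.
Sat(A[(busy ∧ ready) U ready]) = {n2, n3, n4, n5, n7}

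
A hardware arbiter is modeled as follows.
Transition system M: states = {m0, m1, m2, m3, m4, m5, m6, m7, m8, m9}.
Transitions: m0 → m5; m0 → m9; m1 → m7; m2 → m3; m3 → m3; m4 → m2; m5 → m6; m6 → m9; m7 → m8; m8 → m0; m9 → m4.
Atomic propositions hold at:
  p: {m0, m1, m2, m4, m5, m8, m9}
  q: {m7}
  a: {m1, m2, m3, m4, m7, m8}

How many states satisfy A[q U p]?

8

A[q U p]: least fixpoint, start Z0 = Sat(p) = {m0, m1, m2, m4, m5, m8, m9}, add states in Sat(q) with every successor in Z. Z1 = {m0, m1, m2, m4, m5, m7, m8, m9}; fixed.
Sat(A[q U p]) = {m0, m1, m2, m4, m5, m7, m8, m9}
|Sat(A[q U p])| = |{m0, m1, m2, m4, m5, m7, m8, m9}| = 8.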